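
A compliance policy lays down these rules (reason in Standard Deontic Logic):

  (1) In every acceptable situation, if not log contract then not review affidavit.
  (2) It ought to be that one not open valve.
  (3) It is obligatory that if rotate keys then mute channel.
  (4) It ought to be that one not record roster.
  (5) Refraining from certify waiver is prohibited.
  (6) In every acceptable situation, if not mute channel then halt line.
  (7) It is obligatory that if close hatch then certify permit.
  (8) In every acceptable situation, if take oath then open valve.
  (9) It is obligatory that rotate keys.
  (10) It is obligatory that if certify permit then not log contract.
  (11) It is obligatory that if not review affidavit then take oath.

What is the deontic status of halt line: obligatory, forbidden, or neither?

Premise 6 is O(¬mute_channel → halt_line), but O(¬mute_channel) is not derivable from the premises, so it does not yield O(halt_line).
No premise or chain of K-axiom applications forces O(halt_line), and none forces O(¬halt_line). So halt_line is neither obligatory nor forbidden under these norms.

Neither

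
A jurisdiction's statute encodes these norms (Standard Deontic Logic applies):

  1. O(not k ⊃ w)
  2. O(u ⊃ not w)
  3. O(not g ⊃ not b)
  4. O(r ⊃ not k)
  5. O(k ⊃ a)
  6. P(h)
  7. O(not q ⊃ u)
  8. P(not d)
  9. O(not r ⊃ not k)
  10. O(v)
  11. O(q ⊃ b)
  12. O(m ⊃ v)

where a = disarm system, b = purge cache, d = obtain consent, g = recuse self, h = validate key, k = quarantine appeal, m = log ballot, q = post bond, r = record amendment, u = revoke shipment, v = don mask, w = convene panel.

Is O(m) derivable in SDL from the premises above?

Premise 12 is O(m ⊃ v); even if O(v) held, inferring O(m) would be affirming the consequent — invalid.
No other premise forces O(m). An ideal world satisfying every premise can still have m false, so O(m) is not derivable.

No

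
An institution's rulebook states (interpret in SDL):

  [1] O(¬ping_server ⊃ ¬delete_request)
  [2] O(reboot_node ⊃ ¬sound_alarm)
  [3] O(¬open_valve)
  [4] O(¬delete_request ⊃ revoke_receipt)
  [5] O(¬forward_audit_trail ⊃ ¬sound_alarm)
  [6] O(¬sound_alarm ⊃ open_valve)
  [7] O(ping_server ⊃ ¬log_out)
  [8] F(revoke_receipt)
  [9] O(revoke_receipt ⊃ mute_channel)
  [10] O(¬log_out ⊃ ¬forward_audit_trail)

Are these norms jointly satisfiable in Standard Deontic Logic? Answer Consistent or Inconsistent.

Inconsistent

F(revoke_receipt) at premise 8 means O(¬revoke_receipt).
Premise 4 is O(¬delete_request ⊃ revoke_receipt); contrapositively O(¬revoke_receipt ⊃ delete_request). Since O(¬revoke_receipt) holds, K gives O(delete_request).
The contrapositive of premise 1 (O(¬ping_server ⊃ ¬delete_request)) is O(delete_request ⊃ ping_server), and O(delete_request) is already established, so O(ping_server).
With premise 7, O(ping_server ⊃ ¬log_out), the K-axiom yields O(¬log_out).
From O(¬log_out) and premise 10, O(¬log_out ⊃ ¬forward_audit_trail), we obtain O(¬forward_audit_trail).
Premise 5 is O(¬forward_audit_trail ⊃ ¬sound_alarm); since O(¬forward_audit_trail), deontic closure gives O(¬sound_alarm).
Premise 6 is O(¬sound_alarm ⊃ open_valve); since O(¬sound_alarm), deontic closure gives O(open_valve).
However, premise 3 gives O(¬open_valve).
We now have both O(open_valve) and O(¬open_valve) — open_valve is simultaneously obligatory and forbidden, violating the D-axiom.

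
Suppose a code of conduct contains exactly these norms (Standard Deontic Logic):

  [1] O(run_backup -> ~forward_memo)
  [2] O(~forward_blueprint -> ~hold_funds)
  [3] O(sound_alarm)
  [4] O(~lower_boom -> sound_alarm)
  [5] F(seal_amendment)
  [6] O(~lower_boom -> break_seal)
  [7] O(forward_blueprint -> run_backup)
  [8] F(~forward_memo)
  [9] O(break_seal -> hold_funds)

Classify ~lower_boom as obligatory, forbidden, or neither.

F(~forward_memo) at premise 8 means O(forward_memo).
Premise 1 is O(run_backup -> ~forward_memo); contrapositively O(forward_memo -> ~run_backup). Since O(forward_memo) holds, K gives O(~run_backup).
The contrapositive of premise 7 (O(forward_blueprint -> run_backup)) is O(~run_backup -> ~forward_blueprint), and O(~run_backup) is already established, so O(~forward_blueprint).
With premise 2, O(~forward_blueprint -> ~hold_funds), the K-axiom yields O(~hold_funds).
Premise 9, O(break_seal -> hold_funds), contraposes to O(~hold_funds -> ~break_seal); with O(~hold_funds) we get O(~break_seal).
Premise 6 is O(~lower_boom -> break_seal); contrapositively O(~break_seal -> lower_boom). Since O(~break_seal) holds, K gives O(lower_boom).
Premises 3, 4, 5 do not contribute to this derivation.
Thus O(lower_boom), which is F(~lower_boom): ~lower_boom is forbidden.

Forbidden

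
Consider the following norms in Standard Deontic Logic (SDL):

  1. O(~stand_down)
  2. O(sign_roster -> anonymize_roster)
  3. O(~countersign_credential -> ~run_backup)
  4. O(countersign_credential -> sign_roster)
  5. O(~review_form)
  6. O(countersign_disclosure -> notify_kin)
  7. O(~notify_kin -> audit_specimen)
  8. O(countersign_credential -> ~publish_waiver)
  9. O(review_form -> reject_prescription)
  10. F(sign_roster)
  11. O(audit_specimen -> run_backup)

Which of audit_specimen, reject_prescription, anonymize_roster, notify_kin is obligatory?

Premise 10, F(sign_roster), is equivalent to O(~sign_roster).
Premise 4 is O(countersign_credential -> sign_roster); contrapositively O(~sign_roster -> ~countersign_credential). Since O(~sign_roster) holds, K gives O(~countersign_credential).
With premise 3, O(~countersign_credential -> ~run_backup), the K-axiom yields O(~run_backup).
The contrapositive of premise 11 (O(audit_specimen -> run_backup)) is O(~run_backup -> ~audit_specimen), and O(~run_backup) is already established, so O(~audit_specimen).
Premise 7 is O(~notify_kin -> audit_specimen); contrapositively O(~audit_specimen -> notify_kin). Since O(~audit_specimen) holds, K gives O(notify_kin).
So O(notify_kin) holds — notify_kin is obligatory. None of the other listed options is made obligatory by any chain of premises.

notify_kin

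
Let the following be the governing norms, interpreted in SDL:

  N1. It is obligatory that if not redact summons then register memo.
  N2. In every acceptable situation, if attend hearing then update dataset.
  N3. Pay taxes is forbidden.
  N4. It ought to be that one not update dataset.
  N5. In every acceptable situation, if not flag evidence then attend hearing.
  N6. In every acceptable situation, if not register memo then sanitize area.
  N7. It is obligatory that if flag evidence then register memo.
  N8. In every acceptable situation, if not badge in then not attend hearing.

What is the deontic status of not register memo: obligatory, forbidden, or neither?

Premise 4 states O(¬update_dataset) outright.
Premise 2 is O(attend_hearing → update_dataset); contrapositively O(¬update_dataset → ¬attend_hearing). Since O(¬update_dataset) holds, K gives O(¬attend_hearing).
The contrapositive of premise 5 (O(¬flag_evidence → attend_hearing)) is O(¬attend_hearing → flag_evidence), and O(¬attend_hearing) is already established, so O(flag_evidence).
With premise 7, O(flag_evidence → register_memo), the K-axiom yields O(register_memo).
Premises 1, 3, 6, 8 do not contribute to this derivation.
Thus O(register_memo), which is F(¬register_memo): ¬register_memo is forbidden.

Forbidden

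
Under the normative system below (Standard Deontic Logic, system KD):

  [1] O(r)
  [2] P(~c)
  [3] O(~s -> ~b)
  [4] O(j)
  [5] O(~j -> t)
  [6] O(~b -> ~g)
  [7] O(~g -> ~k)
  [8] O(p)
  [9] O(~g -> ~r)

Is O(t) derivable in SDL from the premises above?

No

Premise 5 is O(~j -> t), but O(~j) is not derivable from the premises, so it does not yield O(t).
No other premise forces O(t). An ideal world satisfying every premise can still have t false, so O(t) is not derivable.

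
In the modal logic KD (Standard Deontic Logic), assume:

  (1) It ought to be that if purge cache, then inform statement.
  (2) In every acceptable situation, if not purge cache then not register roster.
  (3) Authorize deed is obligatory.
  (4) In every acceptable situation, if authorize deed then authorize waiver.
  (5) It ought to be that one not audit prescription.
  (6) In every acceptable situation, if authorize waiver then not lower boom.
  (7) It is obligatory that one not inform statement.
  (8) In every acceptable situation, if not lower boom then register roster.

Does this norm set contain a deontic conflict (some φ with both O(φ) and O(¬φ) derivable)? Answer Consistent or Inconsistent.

From premise 7 we have O(¬inform_statement).
Premise 1, O(purge_cache → inform_statement), contraposes to O(¬inform_statement → ¬purge_cache); with O(¬inform_statement) we get O(¬purge_cache).
From O(¬purge_cache) and premise 2, O(¬purge_cache → ¬register_roster), we obtain O(¬register_roster).
Premise 8, O(¬lower_boom → register_roster), contraposes to O(¬register_roster → lower_boom); with O(¬register_roster) we get O(lower_boom).
The contrapositive of premise 6 (O(authorize_waiver → ¬lower_boom)) is O(lower_boom → ¬authorize_waiver), and O(lower_boom) is already established, so O(¬authorize_waiver).
The contrapositive of premise 4 (O(authorize_deed → authorize_waiver)) is O(¬authorize_waiver → ¬authorize_deed), and O(¬authorize_waiver) is already established, so O(¬authorize_deed).
Yet premise 3 states O(authorize_deed).
We now have both O(¬authorize_deed) and O(authorize_deed) — authorize_deed is simultaneously obligatory and forbidden, violating the D-axiom.

Inconsistent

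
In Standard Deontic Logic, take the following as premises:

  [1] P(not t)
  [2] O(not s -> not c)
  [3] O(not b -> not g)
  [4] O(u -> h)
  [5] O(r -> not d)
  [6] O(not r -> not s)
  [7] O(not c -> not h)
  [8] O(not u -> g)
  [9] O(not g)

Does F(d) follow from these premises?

Yes

Premise 9 states O(not g) outright.
Premise 8 is O(not u -> g); contrapositively O(not g -> u). Since O(not g) holds, K gives O(u).
With premise 4, O(u -> h), the K-axiom yields O(h).
The contrapositive of premise 7 (O(not c -> not h)) is O(h -> c), and O(h) is already established, so O(c).
The contrapositive of premise 2 (O(not s -> not c)) is O(c -> s), and O(c) is already established, so O(s).
Premise 6 is O(not r -> not s); contrapositively O(s -> r). Since O(s) holds, K gives O(r).
From O(r) and premise 5, O(r -> not d), we obtain O(not d).
Premises 1, 3 do not contribute to this derivation.
So O(not d) holds, i.e. F(d). The claim follows.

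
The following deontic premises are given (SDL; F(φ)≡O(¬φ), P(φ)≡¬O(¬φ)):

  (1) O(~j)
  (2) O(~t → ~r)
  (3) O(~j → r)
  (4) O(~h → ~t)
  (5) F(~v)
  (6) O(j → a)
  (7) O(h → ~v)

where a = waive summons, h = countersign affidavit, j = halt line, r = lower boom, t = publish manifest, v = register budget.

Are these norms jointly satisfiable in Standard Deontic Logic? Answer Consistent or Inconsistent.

Premise 1 states O(~j) outright.
With premise 3, O(~j → r), the K-axiom yields O(r).
Premise 2 is O(~t → ~r); contrapositively O(r → t). Since O(r) holds, K gives O(t).
The contrapositive of premise 4 (O(~h → ~t)) is O(t → h), and O(t) is already established, so O(h).
Applying K to premise 7 (O(h → ~v)) and O(h) yields O(~v).
However, F(~v) at premise 5 amounts to O(v).
We now have both O(~v) and O(v) — v is simultaneously obligatory and forbidden, violating the D-axiom.

Inconsistent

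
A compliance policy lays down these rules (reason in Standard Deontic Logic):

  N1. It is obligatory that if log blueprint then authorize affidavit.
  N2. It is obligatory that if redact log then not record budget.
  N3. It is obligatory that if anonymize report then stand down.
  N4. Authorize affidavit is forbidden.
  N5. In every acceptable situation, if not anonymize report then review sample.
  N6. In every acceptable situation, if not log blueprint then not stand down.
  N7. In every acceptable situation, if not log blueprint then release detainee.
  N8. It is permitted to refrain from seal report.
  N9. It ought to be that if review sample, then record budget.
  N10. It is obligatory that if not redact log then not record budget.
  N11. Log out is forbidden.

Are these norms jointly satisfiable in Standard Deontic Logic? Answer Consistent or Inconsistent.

Inconsistent

Premises 10 and 2 are O(¬redact_log → ¬record_budget) and O(redact_log → ¬record_budget); every ideal world satisfies ¬redact_log or redact_log, so in either case ¬record_budget holds — hence O(¬record_budget).
Premise 9 is O(review_sample → record_budget); contrapositively O(¬record_budget → ¬review_sample). Since O(¬record_budget) holds, K gives O(¬review_sample).
Premise 5, O(¬anonymize_report → review_sample), contraposes to O(¬review_sample → anonymize_report); with O(¬review_sample) we get O(anonymize_report).
Premise 3 is O(anonymize_report → stand_down); since O(anonymize_report), deontic closure gives O(stand_down).
The contrapositive of premise 6 (O(¬log_blueprint → ¬stand_down)) is O(stand_down → log_blueprint), and O(stand_down) is already established, so O(log_blueprint).
With premise 1, O(log_blueprint → authorize_affidavit), the K-axiom yields O(authorize_affidavit).
However, F(authorize_affidavit) at premise 4 amounts to O(¬authorize_affidavit).
We now have both O(authorize_affidavit) and O(¬authorize_affidavit) — authorize_affidavit is simultaneously obligatory and forbidden, violating the D-axiom.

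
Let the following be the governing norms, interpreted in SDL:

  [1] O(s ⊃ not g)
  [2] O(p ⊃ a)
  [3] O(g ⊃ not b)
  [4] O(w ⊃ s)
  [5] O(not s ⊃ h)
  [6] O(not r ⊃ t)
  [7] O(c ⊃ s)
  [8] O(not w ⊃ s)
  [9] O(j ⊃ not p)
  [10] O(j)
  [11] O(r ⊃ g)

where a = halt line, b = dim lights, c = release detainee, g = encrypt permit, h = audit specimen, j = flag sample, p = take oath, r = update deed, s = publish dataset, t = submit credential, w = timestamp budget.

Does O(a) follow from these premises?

No

Premise 2 is O(p ⊃ a), but O(p) is not derivable from the premises, so it does not yield O(a).
No other premise forces O(a). An ideal world satisfying every premise can still have a false, so O(a) is not derivable.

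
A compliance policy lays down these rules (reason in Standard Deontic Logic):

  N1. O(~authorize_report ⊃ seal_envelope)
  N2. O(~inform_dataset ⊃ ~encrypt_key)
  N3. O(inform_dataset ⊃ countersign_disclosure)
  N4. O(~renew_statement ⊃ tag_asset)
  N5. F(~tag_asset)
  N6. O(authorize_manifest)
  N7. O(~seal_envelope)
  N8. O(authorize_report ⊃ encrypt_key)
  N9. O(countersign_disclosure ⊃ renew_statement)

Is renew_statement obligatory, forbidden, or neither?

Obligatory

Premise 7 states O(~seal_envelope) outright.
Premise 1 is O(~authorize_report ⊃ seal_envelope); contrapositively O(~seal_envelope ⊃ authorize_report). Since O(~seal_envelope) holds, K gives O(authorize_report).
With premise 8, O(authorize_report ⊃ encrypt_key), the K-axiom yields O(encrypt_key).
Premise 2 is O(~inform_dataset ⊃ ~encrypt_key); contrapositively O(encrypt_key ⊃ inform_dataset). Since O(encrypt_key) holds, K gives O(inform_dataset).
Premise 3 is O(inform_dataset ⊃ countersign_disclosure); since O(inform_dataset), deontic closure gives O(countersign_disclosure).
Applying K to premise 9 (O(countersign_disclosure ⊃ renew_statement)) and O(countersign_disclosure) yields O(renew_statement).
Premises 4, 5, 6 do not contribute to this derivation.
Hence renew_statement is obligatory.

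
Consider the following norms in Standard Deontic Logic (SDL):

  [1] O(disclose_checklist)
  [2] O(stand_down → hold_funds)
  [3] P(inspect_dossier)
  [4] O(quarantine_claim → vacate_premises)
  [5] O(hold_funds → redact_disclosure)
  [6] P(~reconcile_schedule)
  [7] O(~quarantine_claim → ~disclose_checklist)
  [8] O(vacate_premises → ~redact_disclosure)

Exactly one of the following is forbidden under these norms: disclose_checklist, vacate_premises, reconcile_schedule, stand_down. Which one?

stand_down

Premise 1 states O(disclose_checklist) outright.
Premise 7, O(~quarantine_claim → ~disclose_checklist), contraposes to O(disclose_checklist → quarantine_claim); with O(disclose_checklist) we get O(quarantine_claim).
From O(quarantine_claim) and premise 4, O(quarantine_claim → vacate_premises), we obtain O(vacate_premises).
From O(vacate_premises) and premise 8, O(vacate_premises → ~redact_disclosure), we obtain O(~redact_disclosure).
The contrapositive of premise 5 (O(hold_funds → redact_disclosure)) is O(~redact_disclosure → ~hold_funds), and O(~redact_disclosure) is already established, so O(~hold_funds).
Premise 2 is O(stand_down → hold_funds); contrapositively O(~hold_funds → ~stand_down). Since O(~hold_funds) holds, K gives O(~stand_down).
So O(~stand_down) holds, i.e. stand_down is forbidden. None of the other listed options is forbidden under the premises.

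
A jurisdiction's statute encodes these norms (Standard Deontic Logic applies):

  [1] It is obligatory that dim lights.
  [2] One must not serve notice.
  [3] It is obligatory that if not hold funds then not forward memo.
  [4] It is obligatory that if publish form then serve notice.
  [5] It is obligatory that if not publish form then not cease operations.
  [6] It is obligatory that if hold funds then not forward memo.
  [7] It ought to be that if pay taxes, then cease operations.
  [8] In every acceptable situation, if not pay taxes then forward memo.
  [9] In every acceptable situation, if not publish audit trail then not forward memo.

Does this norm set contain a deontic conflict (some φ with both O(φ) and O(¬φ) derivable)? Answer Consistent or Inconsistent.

Premises 6 and 3 are O(hold_funds → ¬forward_memo) and O(¬hold_funds → ¬forward_memo); every ideal world satisfies hold_funds or ¬hold_funds, so in either case ¬forward_memo holds — hence O(¬forward_memo).
The contrapositive of premise 8 (O(¬pay_taxes → forward_memo)) is O(¬forward_memo → pay_taxes), and O(¬forward_memo) is already established, so O(pay_taxes).
Premise 7 is O(pay_taxes → cease_operations); since O(pay_taxes), deontic closure gives O(cease_operations).
Premise 5 is O(¬publish_form → ¬cease_operations); contrapositively O(cease_operations → publish_form). Since O(cease_operations) holds, K gives O(publish_form).
With premise 4, O(publish_form → serve_notice), the K-axiom yields O(serve_notice).
However, F(serve_notice) at premise 2 amounts to O(¬serve_notice).
We now have both O(serve_notice) and O(¬serve_notice) — serve_notice is simultaneously obligatory and forbidden, violating the D-axiom.

Inconsistent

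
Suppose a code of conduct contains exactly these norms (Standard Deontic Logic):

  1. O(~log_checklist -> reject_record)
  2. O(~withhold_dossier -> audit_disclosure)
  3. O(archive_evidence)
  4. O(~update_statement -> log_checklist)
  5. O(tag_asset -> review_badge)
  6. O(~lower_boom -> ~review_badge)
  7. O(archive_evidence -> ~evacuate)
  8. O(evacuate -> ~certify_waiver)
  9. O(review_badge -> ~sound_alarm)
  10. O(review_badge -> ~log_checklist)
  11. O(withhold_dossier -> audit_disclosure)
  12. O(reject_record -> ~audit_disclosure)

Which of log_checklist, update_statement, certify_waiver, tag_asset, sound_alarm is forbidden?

tag_asset

Premises 2 and 11 cover both cases: O(~withhold_dossier -> audit_disclosure) and O(withhold_dossier -> audit_disclosure). Since ~withhold_dossier ∨ withhold_dossier is a tautology, O(audit_disclosure) follows.
Premise 12 is O(reject_record -> ~audit_disclosure); contrapositively O(audit_disclosure -> ~reject_record). Since O(audit_disclosure) holds, K gives O(~reject_record).
Premise 1, O(~log_checklist -> reject_record), contraposes to O(~reject_record -> log_checklist); with O(~reject_record) we get O(log_checklist).
The contrapositive of premise 10 (O(review_badge -> ~log_checklist)) is O(log_checklist -> ~review_badge), and O(log_checklist) is already established, so O(~review_badge).
Premise 5 is O(tag_asset -> review_badge); contrapositively O(~review_badge -> ~tag_asset). Since O(~review_badge) holds, K gives O(~tag_asset).
So O(~tag_asset) holds, i.e. tag_asset is forbidden. None of the other listed options is forbidden under the premises.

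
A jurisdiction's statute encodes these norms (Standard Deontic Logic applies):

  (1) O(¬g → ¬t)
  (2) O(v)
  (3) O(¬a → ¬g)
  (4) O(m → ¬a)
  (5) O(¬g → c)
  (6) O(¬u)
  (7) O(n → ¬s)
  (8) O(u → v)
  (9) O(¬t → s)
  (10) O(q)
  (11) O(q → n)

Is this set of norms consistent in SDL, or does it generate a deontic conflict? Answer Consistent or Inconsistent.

Consistent

Premise 8 is O(u → v); even if O(v) held, inferring O(u) would be affirming the consequent — invalid.
So O(u) is not derivable, and the apparent clash with O(¬u) does not arise.
A world satisfying every obligation exists (e.g. a=true, c=false, g=true, m=false, n=true, q=true, s=false, t=true, u=false, v=true); no atom is both obligatory and forbidden, so the set is consistent.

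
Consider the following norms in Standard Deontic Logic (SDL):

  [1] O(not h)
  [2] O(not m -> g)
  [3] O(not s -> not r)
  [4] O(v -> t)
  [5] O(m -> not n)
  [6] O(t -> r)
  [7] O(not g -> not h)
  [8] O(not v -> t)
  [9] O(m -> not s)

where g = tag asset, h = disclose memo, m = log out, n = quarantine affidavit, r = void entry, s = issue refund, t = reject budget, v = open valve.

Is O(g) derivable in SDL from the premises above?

Yes

By case analysis on v: premise 4 gives O(v -> t) and premise 8 gives O(not v -> t), so O(t) either way.
With premise 6, O(t -> r), the K-axiom yields O(r).
Premise 3, O(not s -> not r), contraposes to O(r -> s); with O(r) we get O(s).
Premise 9, O(m -> not s), contraposes to O(s -> not m); with O(s) we get O(not m).
Applying K to premise 2 (O(not m -> g)) and O(not m) yields O(g).
Premises 1, 5, 7 do not contribute to this derivation.
So O(g) follows.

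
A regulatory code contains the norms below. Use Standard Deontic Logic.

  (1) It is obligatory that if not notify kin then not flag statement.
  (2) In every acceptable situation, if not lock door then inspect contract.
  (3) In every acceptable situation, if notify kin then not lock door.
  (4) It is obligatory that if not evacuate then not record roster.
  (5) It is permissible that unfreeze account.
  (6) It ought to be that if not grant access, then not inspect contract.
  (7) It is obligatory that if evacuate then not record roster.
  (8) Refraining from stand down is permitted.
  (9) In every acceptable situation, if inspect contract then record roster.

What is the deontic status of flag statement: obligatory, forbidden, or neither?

Forbidden

Premises 4 and 7 are O(¬evacuate → ¬record_roster) and O(evacuate → ¬record_roster); every ideal world satisfies ¬evacuate or evacuate, so in either case ¬record_roster holds — hence O(¬record_roster).
The contrapositive of premise 9 (O(inspect_contract → record_roster)) is O(¬record_roster → ¬inspect_contract), and O(¬record_roster) is already established, so O(¬inspect_contract).
Premise 2, O(¬lock_door → inspect_contract), contraposes to O(¬inspect_contract → lock_door); with O(¬inspect_contract) we get O(lock_door).
Premise 3 is O(notify_kin → ¬lock_door); contrapositively O(lock_door → ¬notify_kin). Since O(lock_door) holds, K gives O(¬notify_kin).
Applying K to premise 1 (O(¬notify_kin → ¬flag_statement)) and O(¬notify_kin) yields O(¬flag_statement).
Premises 5, 6, 8 do not contribute to this derivation.
Thus O(¬flag_statement), which is F(flag_statement): flag_statement is forbidden.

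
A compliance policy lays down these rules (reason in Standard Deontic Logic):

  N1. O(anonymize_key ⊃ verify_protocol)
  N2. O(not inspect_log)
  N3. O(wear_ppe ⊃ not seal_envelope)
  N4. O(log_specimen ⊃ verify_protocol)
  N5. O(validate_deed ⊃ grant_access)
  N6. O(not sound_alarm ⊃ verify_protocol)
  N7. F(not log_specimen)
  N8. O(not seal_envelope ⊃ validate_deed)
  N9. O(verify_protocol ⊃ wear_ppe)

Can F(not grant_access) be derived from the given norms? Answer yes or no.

F(not log_specimen) at premise 7 means O(log_specimen).
Applying K to premise 4 (O(log_specimen ⊃ verify_protocol)) and O(log_specimen) yields O(verify_protocol).
Applying K to premise 9 (O(verify_protocol ⊃ wear_ppe)) and O(verify_protocol) yields O(wear_ppe).
From O(wear_ppe) and premise 3, O(wear_ppe ⊃ not seal_envelope), we obtain O(not seal_envelope).
Premise 8 is O(not seal_envelope ⊃ validate_deed); since O(not seal_envelope), deontic closure gives O(validate_deed).
With premise 5, O(validate_deed ⊃ grant_access), the K-axiom yields O(grant_access).
Premises 1, 2, 6 do not contribute to this derivation.
So O(grant_access) holds, i.e. F(not grant_access). The claim follows.

Yes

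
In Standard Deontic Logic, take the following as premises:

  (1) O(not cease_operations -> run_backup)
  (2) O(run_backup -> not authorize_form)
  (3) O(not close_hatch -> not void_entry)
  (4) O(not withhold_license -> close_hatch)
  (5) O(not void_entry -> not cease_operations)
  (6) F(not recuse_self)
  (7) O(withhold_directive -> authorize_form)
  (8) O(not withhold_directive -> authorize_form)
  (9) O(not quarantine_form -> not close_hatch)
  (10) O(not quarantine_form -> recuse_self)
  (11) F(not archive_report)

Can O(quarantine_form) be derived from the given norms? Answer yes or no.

By case analysis on not withhold_directive: premise 8 gives O(not withhold_directive -> authorize_form) and premise 7 gives O(withhold_directive -> authorize_form), so O(authorize_form) either way.
Premise 2, O(run_backup -> not authorize_form), contraposes to O(authorize_form -> not run_backup); with O(authorize_form) we get O(not run_backup).
Premise 1 is O(not cease_operations -> run_backup); contrapositively O(not run_backup -> cease_operations). Since O(not run_backup) holds, K gives O(cease_operations).
The contrapositive of premise 5 (O(not void_entry -> not cease_operations)) is O(cease_operations -> void_entry), and O(cease_operations) is already established, so O(void_entry).
Premise 3 is O(not close_hatch -> not void_entry); contrapositively O(void_entry -> close_hatch). Since O(void_entry) holds, K gives O(close_hatch).
Premise 9, O(not quarantine_form -> not close_hatch), contraposes to O(close_hatch -> quarantine_form); with O(close_hatch) we get O(quarantine_form).
Premises 4, 6, 10, 11 do not contribute to this derivation.
So O(quarantine_form) follows.

Yes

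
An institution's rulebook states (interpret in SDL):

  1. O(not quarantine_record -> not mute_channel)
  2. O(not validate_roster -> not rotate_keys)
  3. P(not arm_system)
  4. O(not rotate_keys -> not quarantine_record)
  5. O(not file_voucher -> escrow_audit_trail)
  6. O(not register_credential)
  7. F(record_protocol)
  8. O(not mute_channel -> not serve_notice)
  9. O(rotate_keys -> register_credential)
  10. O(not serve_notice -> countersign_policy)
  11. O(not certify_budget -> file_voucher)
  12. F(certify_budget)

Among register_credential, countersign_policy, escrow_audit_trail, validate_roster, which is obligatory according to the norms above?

countersign_policy

From premise 6 we have O(not register_credential).
Premise 9 is O(rotate_keys -> register_credential); contrapositively O(not register_credential -> not rotate_keys). Since O(not register_credential) holds, K gives O(not rotate_keys).
With premise 4, O(not rotate_keys -> not quarantine_record), the K-axiom yields O(not quarantine_record).
Premise 1 is O(not quarantine_record -> not mute_channel); since O(not quarantine_record), deontic closure gives O(not mute_channel).
With premise 8, O(not mute_channel -> not serve_notice), the K-axiom yields O(not serve_notice).
With premise 10, O(not serve_notice -> countersign_policy), the K-axiom yields O(countersign_policy).
So O(countersign_policy) holds — countersign_policy is obligatory. None of the other listed options is made obligatory by any chain of premises.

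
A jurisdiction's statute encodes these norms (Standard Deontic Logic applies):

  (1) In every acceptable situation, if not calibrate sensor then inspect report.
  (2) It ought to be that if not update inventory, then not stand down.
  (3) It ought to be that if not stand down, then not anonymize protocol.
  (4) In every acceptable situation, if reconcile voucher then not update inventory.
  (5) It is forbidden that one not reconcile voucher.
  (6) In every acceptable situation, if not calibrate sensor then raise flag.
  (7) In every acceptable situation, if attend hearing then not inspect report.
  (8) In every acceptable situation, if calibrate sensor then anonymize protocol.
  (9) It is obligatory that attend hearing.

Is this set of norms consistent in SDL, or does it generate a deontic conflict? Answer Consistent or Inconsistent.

Premise 9 states O(attend_hearing) outright.
From O(attend_hearing) and premise 7, O(attend_hearing → ¬inspect_report), we obtain O(¬inspect_report).
Premise 1 is O(¬calibrate_sensor → inspect_report); contrapositively O(¬inspect_report → calibrate_sensor). Since O(¬inspect_report) holds, K gives O(calibrate_sensor).
Premise 8 is O(calibrate_sensor → anonymize_protocol); since O(calibrate_sensor), deontic closure gives O(anonymize_protocol).
The contrapositive of premise 3 (O(¬stand_down → ¬anonymize_protocol)) is O(anonymize_protocol → stand_down), and O(anonymize_protocol) is already established, so O(stand_down).
Premise 2, O(¬update_inventory → ¬stand_down), contraposes to O(stand_down → update_inventory); with O(stand_down) we get O(update_inventory).
Premise 4 is O(reconcile_voucher → ¬update_inventory); contrapositively O(update_inventory → ¬reconcile_voucher). Since O(update_inventory) holds, K gives O(¬reconcile_voucher).
However, F(¬reconcile_voucher) at premise 5 amounts to O(reconcile_voucher).
We now have both O(¬reconcile_voucher) and O(reconcile_voucher) — reconcile_voucher is simultaneously obligatory and forbidden, violating the D-axiom.

Inconsistent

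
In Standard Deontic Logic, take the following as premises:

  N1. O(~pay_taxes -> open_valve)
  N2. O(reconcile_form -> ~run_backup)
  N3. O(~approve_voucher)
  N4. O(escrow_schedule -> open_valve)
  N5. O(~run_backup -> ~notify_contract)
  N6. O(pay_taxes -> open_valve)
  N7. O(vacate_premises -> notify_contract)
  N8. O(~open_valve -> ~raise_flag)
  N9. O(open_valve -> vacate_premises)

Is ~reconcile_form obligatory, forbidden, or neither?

Obligatory

Premises 1 and 6 are O(~pay_taxes -> open_valve) and O(pay_taxes -> open_valve); every ideal world satisfies ~pay_taxes or pay_taxes, so in either case open_valve holds — hence O(open_valve).
From O(open_valve) and premise 9, O(open_valve -> vacate_premises), we obtain O(vacate_premises).
Premise 7 is O(vacate_premises -> notify_contract); since O(vacate_premises), deontic closure gives O(notify_contract).
The contrapositive of premise 5 (O(~run_backup -> ~notify_contract)) is O(notify_contract -> run_backup), and O(notify_contract) is already established, so O(run_backup).
Premise 2 is O(reconcile_form -> ~run_backup); contrapositively O(run_backup -> ~reconcile_form). Since O(run_backup) holds, K gives O(~reconcile_form).
Premises 3, 4, 8 do not contribute to this derivation.
Hence ~reconcile_form is obligatory.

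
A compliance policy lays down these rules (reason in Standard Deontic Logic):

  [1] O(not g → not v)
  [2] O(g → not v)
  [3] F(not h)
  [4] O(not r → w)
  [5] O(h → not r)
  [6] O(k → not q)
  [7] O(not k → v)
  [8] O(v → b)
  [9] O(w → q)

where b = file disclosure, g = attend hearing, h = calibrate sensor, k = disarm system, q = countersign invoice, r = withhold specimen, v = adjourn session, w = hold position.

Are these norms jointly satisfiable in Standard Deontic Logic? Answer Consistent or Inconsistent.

Inconsistent

Premises 2 and 1 are O(g → not v) and O(not g → not v); every ideal world satisfies g or not g, so in either case not v holds — hence O(not v).
Premise 7, O(not k → v), contraposes to O(not v → k); with O(not v) we get O(k).
Applying K to premise 6 (O(k → not q)) and O(k) yields O(not q).
Premise 9 is O(w → q); contrapositively O(not q → not w). Since O(not q) holds, K gives O(not w).
Premise 4 is O(not r → w); contrapositively O(not w → r). Since O(not w) holds, K gives O(r).
Premise 5, O(h → not r), contraposes to O(r → not h); with O(r) we get O(not h).
Yet premise 3 is F(not h), i.e. O(h).
We now have both O(not h) and O(h) — h is simultaneously obligatory and forbidden, violating the D-axiom.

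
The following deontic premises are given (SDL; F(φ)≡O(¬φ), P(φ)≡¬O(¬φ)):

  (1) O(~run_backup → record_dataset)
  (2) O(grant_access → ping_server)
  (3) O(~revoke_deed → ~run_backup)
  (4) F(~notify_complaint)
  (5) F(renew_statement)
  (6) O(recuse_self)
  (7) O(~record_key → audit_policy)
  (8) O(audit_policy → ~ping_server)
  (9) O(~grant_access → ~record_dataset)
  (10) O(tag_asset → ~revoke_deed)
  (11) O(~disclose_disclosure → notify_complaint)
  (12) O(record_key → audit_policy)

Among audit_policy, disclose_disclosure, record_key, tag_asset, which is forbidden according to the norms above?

tag_asset

By case analysis on ~record_key: premise 7 gives O(~record_key → audit_policy) and premise 12 gives O(record_key → audit_policy), so O(audit_policy) either way.
With premise 8, O(audit_policy → ~ping_server), the K-axiom yields O(~ping_server).
Premise 2, O(grant_access → ping_server), contraposes to O(~ping_server → ~grant_access); with O(~ping_server) we get O(~grant_access).
With premise 9, O(~grant_access → ~record_dataset), the K-axiom yields O(~record_dataset).
The contrapositive of premise 1 (O(~run_backup → record_dataset)) is O(~record_dataset → run_backup), and O(~record_dataset) is already established, so O(run_backup).
Premise 3, O(~revoke_deed → ~run_backup), contraposes to O(run_backup → revoke_deed); with O(run_backup) we get O(revoke_deed).
Premise 10, O(tag_asset → ~revoke_deed), contraposes to O(revoke_deed → ~tag_asset); with O(revoke_deed) we get O(~tag_asset).
So O(~tag_asset) holds, i.e. tag_asset is forbidden. None of the other listed options is forbidden under the premises.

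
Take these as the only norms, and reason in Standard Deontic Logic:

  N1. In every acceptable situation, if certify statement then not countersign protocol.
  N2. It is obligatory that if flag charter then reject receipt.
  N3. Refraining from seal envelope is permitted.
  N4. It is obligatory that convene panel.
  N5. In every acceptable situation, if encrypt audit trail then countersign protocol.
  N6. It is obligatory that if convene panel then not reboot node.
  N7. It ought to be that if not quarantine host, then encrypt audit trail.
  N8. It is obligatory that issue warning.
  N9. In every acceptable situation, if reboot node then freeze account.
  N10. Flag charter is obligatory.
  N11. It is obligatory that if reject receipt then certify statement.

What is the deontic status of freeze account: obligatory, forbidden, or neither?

Neither

Premise 9 is O(reboot_node → freeze_account), but O(reboot_node) is not derivable from the premises, so it does not yield O(freeze_account).
No premise or chain of K-axiom applications forces O(freeze_account), and none forces O(¬freeze_account). So freeze_account is neither obligatory nor forbidden under these norms.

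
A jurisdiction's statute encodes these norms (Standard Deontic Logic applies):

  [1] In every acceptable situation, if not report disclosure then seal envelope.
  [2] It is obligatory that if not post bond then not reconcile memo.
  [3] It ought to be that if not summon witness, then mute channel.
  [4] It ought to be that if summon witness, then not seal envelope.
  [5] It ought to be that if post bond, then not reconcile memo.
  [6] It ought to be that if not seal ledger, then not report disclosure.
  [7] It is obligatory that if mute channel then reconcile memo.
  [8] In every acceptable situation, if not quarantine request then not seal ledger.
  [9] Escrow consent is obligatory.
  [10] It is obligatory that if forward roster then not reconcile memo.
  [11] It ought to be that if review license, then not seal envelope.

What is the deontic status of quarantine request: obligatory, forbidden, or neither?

Obligatory

By case analysis on post_bond: premise 5 gives O(post_bond → ¬reconcile_memo) and premise 2 gives O(¬post_bond → ¬reconcile_memo), so O(¬reconcile_memo) either way.
Premise 7 is O(mute_channel → reconcile_memo); contrapositively O(¬reconcile_memo → ¬mute_channel). Since O(¬reconcile_memo) holds, K gives O(¬mute_channel).
Premise 3 is O(¬summon_witness → mute_channel); contrapositively O(¬mute_channel → summon_witness). Since O(¬mute_channel) holds, K gives O(summon_witness).
From O(summon_witness) and premise 4, O(summon_witness → ¬seal_envelope), we obtain O(¬seal_envelope).
The contrapositive of premise 1 (O(¬report_disclosure → seal_envelope)) is O(¬seal_envelope → report_disclosure), and O(¬seal_envelope) is already established, so O(report_disclosure).
The contrapositive of premise 6 (O(¬seal_ledger → ¬report_disclosure)) is O(report_disclosure → seal_ledger), and O(report_disclosure) is already established, so O(seal_ledger).
The contrapositive of premise 8 (O(¬quarantine_request → ¬seal_ledger)) is O(seal_ledger → quarantine_request), and O(seal_ledger) is already established, so O(quarantine_request).
Premises 9, 10, 11 do not contribute to this derivation.
Hence quarantine_request is obligatory.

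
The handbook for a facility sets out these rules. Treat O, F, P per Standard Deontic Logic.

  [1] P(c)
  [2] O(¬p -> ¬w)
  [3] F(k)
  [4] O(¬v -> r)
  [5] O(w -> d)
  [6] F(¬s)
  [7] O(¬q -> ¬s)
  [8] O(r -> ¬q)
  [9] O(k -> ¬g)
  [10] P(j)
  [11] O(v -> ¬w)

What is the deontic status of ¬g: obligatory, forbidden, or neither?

Premise 9 is O(k -> ¬g), but O(k) is not derivable from the premises, so it does not yield O(¬g).
No premise or chain of K-axiom applications forces O(¬g), and none forces O(g). So ¬g is neither obligatory nor forbidden under these norms.

Neither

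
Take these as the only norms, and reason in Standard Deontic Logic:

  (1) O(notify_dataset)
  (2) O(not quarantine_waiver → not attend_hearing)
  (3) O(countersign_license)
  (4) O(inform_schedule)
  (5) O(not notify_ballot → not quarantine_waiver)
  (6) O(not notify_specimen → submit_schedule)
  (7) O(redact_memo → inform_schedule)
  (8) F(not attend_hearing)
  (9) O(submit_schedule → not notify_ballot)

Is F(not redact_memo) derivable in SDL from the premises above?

Premise 7 is O(redact_memo → inform_schedule); even if O(inform_schedule) held, inferring O(redact_memo) would be affirming the consequent — invalid.
No other premise forces O(redact_memo). An ideal world satisfying every premise can still have not redact_memo true, so F(not redact_memo) is not derivable.

No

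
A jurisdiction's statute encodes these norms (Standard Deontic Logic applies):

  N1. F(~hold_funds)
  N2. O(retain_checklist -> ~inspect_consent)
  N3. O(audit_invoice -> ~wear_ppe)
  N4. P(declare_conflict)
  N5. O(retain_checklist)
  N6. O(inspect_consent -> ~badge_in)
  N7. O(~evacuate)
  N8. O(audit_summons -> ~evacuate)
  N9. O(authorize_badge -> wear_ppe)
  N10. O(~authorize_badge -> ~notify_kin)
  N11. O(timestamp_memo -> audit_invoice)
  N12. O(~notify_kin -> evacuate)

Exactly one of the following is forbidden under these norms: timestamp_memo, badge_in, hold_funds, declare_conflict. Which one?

timestamp_memo

Premise 7 gives O(~evacuate).
Premise 12 is O(~notify_kin -> evacuate); contrapositively O(~evacuate -> notify_kin). Since O(~evacuate) holds, K gives O(notify_kin).
Premise 10 is O(~authorize_badge -> ~notify_kin); contrapositively O(notify_kin -> authorize_badge). Since O(notify_kin) holds, K gives O(authorize_badge).
Applying K to premise 9 (O(authorize_badge -> wear_ppe)) and O(authorize_badge) yields O(wear_ppe).
Premise 3, O(audit_invoice -> ~wear_ppe), contraposes to O(wear_ppe -> ~audit_invoice); with O(wear_ppe) we get O(~audit_invoice).
Premise 11, O(timestamp_memo -> audit_invoice), contraposes to O(~audit_invoice -> ~timestamp_memo); with O(~audit_invoice) we get O(~timestamp_memo).
So O(~timestamp_memo) holds, i.e. timestamp_memo is forbidden. None of the other listed options is forbidden under the premises.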